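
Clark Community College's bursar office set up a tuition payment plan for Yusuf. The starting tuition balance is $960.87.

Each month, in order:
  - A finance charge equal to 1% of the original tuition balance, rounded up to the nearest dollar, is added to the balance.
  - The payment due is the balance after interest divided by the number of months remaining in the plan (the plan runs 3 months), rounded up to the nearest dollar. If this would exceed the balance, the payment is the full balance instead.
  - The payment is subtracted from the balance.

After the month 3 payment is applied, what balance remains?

# | Opening | Interest | Payment | End bal
1 | $960.87 | $10.00 | $324.00 | $646.87
2 | $646.87 | $10.00 | $329.00 | $327.87
3 | $327.87 | $10.00 | $337.87 | $0.00

$0.00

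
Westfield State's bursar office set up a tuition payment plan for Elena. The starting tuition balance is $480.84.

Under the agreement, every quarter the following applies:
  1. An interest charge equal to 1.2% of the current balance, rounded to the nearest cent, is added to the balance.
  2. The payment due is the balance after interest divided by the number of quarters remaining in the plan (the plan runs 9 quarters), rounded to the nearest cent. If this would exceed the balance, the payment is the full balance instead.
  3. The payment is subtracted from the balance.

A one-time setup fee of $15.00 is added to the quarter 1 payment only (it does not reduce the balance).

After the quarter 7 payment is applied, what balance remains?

Quarter 1: $480.84 +$5.77 interest = $486.61; pay $54.07 (+ $15.00 fee) → $432.54
Quarter 2: $432.54 +$5.19 interest = $437.73; pay $54.72 → $383.01
Quarter 3: $383.01 +$4.60 interest = $387.61; pay $55.37 → $332.24
Quarter 4: $332.24 +$3.99 interest = $336.23; pay $56.04 → $280.19
Quarter 5: $280.19 +$3.36 interest = $283.55; pay $56.71 → $226.84
Quarter 6: $226.84 +$2.72 interest = $229.56; pay $57.39 → $172.17
Quarter 7: $172.17 +$2.07 interest = $174.24; pay $58.08 → $116.16

$116.16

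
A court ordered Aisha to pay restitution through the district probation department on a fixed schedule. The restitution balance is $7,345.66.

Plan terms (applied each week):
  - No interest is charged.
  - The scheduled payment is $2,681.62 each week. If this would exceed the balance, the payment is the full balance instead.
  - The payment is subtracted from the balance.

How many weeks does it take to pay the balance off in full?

# | Opening | Payment | End bal
1 | $7,345.66 | $2,681.62 | $4,664.04
2 | $4,664.04 | $2,681.62 | $1,982.42
3 | $1,982.42 | $1,982.42 | $0.00
Balance reaches $0.00 in week 3.

3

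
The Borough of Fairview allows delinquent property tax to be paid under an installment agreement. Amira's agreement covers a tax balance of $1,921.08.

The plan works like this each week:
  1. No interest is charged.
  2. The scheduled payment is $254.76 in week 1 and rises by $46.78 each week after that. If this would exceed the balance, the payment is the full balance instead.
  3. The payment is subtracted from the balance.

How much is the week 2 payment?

$301.54

Week 1: $1,921.08 − $254.76 → $1,666.32
Week 2: $1,666.32 − $301.54 → $1,364.78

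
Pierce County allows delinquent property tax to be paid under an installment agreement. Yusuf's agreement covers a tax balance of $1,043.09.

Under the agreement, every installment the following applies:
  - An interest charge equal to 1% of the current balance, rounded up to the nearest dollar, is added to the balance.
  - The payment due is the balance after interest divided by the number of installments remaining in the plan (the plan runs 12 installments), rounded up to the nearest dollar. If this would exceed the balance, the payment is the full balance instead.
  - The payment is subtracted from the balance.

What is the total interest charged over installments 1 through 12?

Installment 1: $1,043.09 +$11.00 interest = $1,054.09; pay $88.00 → $966.09
Installment 2: $966.09 +$10.00 interest = $976.09; pay $89.00 → $887.09
Installment 3: $887.09 +$9.00 interest = $896.09; pay $90.00 → $806.09
Installment 4: $806.09 +$9.00 interest = $815.09; pay $91.00 → $724.09
Installment 5: $724.09 +$8.00 interest = $732.09; pay $92.00 → $640.09
Installment 6: $640.09 +$7.00 interest = $647.09; pay $93.00 → $554.09
Installment 7: $554.09 +$6.00 interest = $560.09; pay $94.00 → $466.09
Installment 8: $466.09 +$5.00 interest = $471.09; pay $95.00 → $376.09
Installment 9: $376.09 +$4.00 interest = $380.09; pay $96.00 → $284.09
Installment 10: $284.09 +$3.00 interest = $287.09; pay $96.00 → $191.09
Installment 11: $191.09 +$2.00 interest = $193.09; pay $97.00 → $96.09
Installment 12: $96.09 +$1.00 interest = $97.09; pay $97.09 → $0.00
Total interest: $11.00 + $10.00 + $9.00 + $9.00 + $8.00 + $7.00 + $6.00 + $5.00 + $4.00 + $3.00 + $2.00 + $1.00 = $75.00

$75.00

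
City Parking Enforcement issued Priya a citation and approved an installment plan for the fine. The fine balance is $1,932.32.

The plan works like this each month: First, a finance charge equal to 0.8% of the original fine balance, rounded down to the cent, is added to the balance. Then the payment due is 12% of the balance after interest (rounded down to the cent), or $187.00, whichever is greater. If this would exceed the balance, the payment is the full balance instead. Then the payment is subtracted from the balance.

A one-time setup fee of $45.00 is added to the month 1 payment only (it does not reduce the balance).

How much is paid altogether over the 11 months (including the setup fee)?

$2,147.27

# | Opening | Interest | Payment | Fee | End bal
1 | $1,932.32 | $15.45 | $233.73 | $45.00 | $1,714.04
2 | $1,714.04 | $15.45 | $207.53 | — | $1,521.96
3 | $1,521.96 | $15.45 | $187.00 | — | $1,350.41
4 | $1,350.41 | $15.45 | $187.00 | — | $1,178.86
5 | $1,178.86 | $15.45 | $187.00 | — | $1,007.31
6 | $1,007.31 | $15.45 | $187.00 | — | $835.76
7 | $835.76 | $15.45 | $187.00 | — | $664.21
8 | $664.21 | $15.45 | $187.00 | — | $492.66
9 | $492.66 | $15.45 | $187.00 | — | $321.11
10 | $321.11 | $15.45 | $187.00 | — | $149.56
11 | $149.56 | $15.45 | $165.01 | — | $0.00
Total paid: $2,147.27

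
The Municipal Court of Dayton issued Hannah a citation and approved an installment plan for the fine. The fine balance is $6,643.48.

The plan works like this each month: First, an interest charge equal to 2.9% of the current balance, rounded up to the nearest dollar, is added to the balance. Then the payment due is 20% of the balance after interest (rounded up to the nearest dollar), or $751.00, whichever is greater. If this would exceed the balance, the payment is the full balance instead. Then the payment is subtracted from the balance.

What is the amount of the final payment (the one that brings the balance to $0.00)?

Month 1: opening $6,643.48; interest $193.00 → $6,836.48; payment $1,368.00; balance $5,468.48
Month 2: opening $5,468.48; interest $159.00 → $5,627.48; payment $1,126.00; balance $4,501.48
Month 3: opening $4,501.48; interest $131.00 → $4,632.48; payment $927.00; balance $3,705.48
Month 4: opening $3,705.48; interest $108.00 → $3,813.48; payment $763.00; balance $3,050.48
Month 5: opening $3,050.48; interest $89.00 → $3,139.48; payment $751.00; balance $2,388.48
Month 6: opening $2,388.48; interest $70.00 → $2,458.48; payment $751.00; balance $1,707.48
Month 7: opening $1,707.48; interest $50.00 → $1,757.48; payment $751.00; balance $1,006.48
Month 8: opening $1,006.48; interest $30.00 → $1,036.48; payment $751.00; balance $285.48
Month 9: opening $285.48; interest $9.00 → $294.48; payment $294.48; balance $0.00

$294.48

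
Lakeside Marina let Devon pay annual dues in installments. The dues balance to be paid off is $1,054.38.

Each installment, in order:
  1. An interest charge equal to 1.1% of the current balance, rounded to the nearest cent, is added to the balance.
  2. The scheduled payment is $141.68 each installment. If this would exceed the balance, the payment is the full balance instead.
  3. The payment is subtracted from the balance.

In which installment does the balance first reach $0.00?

8

Installment 1: $1,054.38 +$11.60 interest = $1,065.98; pay $141.68 → $924.30
Installment 2: $924.30 +$10.17 interest = $934.47; pay $141.68 → $792.79
Installment 3: $792.79 +$8.72 interest = $801.51; pay $141.68 → $659.83
Installment 4: $659.83 +$7.26 interest = $667.09; pay $141.68 → $525.41
Installment 5: $525.41 +$5.78 interest = $531.19; pay $141.68 → $389.51
Installment 6: $389.51 +$4.28 interest = $393.79; pay $141.68 → $252.11
Installment 7: $252.11 +$2.77 interest = $254.88; pay $141.68 → $113.20
Installment 8: $113.20 +$1.25 interest = $114.45; pay $114.45 → $0.00
Balance reaches $0.00 in installment 8.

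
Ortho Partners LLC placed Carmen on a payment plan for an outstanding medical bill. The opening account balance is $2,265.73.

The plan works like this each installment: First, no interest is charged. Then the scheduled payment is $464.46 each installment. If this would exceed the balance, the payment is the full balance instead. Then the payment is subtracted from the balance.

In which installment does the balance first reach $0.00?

Installment 1: opening $2,265.73; payment $464.46; balance $1,801.27
Installment 2: opening $1,801.27; payment $464.46; balance $1,336.81
Installment 3: opening $1,336.81; payment $464.46; balance $872.35
Installment 4: opening $872.35; payment $464.46; balance $407.89
Installment 5: opening $407.89; payment $407.89; balance $0.00
Balance reaches $0.00 in installment 5.

5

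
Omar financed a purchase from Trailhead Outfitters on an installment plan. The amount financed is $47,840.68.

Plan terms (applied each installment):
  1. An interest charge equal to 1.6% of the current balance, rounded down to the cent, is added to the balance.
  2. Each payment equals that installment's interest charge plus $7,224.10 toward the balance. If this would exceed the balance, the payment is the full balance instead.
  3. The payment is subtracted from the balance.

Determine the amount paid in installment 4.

Installment 1: $47,840.68 +$765.45 interest = $48,606.13; pay $7,989.55 → $40,616.58
Installment 2: $40,616.58 +$649.86 interest = $41,266.44; pay $7,873.96 → $33,392.48
Installment 3: $33,392.48 +$534.27 interest = $33,926.75; pay $7,758.37 → $26,168.38
Installment 4: $26,168.38 +$418.69 interest = $26,587.07; pay $7,642.79 → $18,944.28

$7,642.79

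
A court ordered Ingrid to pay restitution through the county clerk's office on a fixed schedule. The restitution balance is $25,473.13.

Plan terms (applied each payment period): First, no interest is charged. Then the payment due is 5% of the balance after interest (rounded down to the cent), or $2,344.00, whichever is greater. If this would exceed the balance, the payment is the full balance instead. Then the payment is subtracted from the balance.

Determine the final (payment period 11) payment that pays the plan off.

$2,033.13

Payment period 1: $25,473.13 − $2,344.00 → $23,129.13
Payment period 2: $23,129.13 − $2,344.00 → $20,785.13
Payment period 3: $20,785.13 − $2,344.00 → $18,441.13
Payment period 4: $18,441.13 − $2,344.00 → $16,097.13
Payment period 5: $16,097.13 − $2,344.00 → $13,753.13
Payment period 6: $13,753.13 − $2,344.00 → $11,409.13
Payment period 7: $11,409.13 − $2,344.00 → $9,065.13
Payment period 8: $9,065.13 − $2,344.00 → $6,721.13
Payment period 9: $6,721.13 − $2,344.00 → $4,377.13
Payment period 10: $4,377.13 − $2,344.00 → $2,033.13
Payment period 11: $2,033.13 − $2,033.13 → $0.00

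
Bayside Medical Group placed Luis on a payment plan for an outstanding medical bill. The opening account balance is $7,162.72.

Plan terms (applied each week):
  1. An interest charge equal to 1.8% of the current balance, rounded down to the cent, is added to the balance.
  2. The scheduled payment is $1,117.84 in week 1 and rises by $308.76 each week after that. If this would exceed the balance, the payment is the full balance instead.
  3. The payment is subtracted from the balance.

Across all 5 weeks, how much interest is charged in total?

# | Opening | Interest | Payment | End bal
1 | $7,162.72 | $128.92 | $1,117.84 | $6,173.80
2 | $6,173.80 | $111.12 | $1,426.60 | $4,858.32
3 | $4,858.32 | $87.44 | $1,735.36 | $3,210.40
4 | $3,210.40 | $57.78 | $2,044.12 | $1,224.06
5 | $1,224.06 | $22.03 | $1,246.09 | $0.00
Total interest: $128.92 + $111.12 + $87.44 + $57.78 + $22.03 = $407.29

$407.29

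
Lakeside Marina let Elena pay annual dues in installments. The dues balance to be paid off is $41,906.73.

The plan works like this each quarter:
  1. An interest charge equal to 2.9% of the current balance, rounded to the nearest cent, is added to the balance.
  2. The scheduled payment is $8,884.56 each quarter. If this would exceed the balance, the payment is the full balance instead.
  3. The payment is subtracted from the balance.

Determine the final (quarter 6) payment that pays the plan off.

Quarter 1: opening $41,906.73; interest $1,215.30 → $43,122.03; payment $8,884.56; balance $34,237.47
Quarter 2: opening $34,237.47; interest $992.89 → $35,230.36; payment $8,884.56; balance $26,345.80
Quarter 3: opening $26,345.80; interest $764.03 → $27,109.83; payment $8,884.56; balance $18,225.27
Quarter 4: opening $18,225.27; interest $528.53 → $18,753.80; payment $8,884.56; balance $9,869.24
Quarter 5: opening $9,869.24; interest $286.21 → $10,155.45; payment $8,884.56; balance $1,270.89
Quarter 6: opening $1,270.89; interest $36.86 → $1,307.75; payment $1,307.75; balance $0.00

$1,307.75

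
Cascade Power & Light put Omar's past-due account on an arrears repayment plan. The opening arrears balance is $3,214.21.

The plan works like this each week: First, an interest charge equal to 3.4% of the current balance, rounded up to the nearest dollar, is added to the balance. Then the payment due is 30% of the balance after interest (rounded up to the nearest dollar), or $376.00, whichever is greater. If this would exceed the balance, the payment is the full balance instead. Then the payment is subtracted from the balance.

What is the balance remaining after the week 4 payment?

Week 1: $3,214.21 +$110.00 interest = $3,324.21; pay $998.00 → $2,326.21
Week 2: $2,326.21 +$80.00 interest = $2,406.21; pay $722.00 → $1,684.21
Week 3: $1,684.21 +$58.00 interest = $1,742.21; pay $523.00 → $1,219.21
Week 4: $1,219.21 +$42.00 interest = $1,261.21; pay $379.00 → $882.21

$882.21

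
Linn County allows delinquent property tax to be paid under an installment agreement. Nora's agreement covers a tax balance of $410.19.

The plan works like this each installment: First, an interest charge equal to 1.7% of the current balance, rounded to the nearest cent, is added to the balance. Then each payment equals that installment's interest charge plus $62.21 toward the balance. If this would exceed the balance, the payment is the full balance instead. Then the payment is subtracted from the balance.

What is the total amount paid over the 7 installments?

Installment 1: $410.19 +$6.97 interest = $417.16; pay $69.18 → $347.98
Installment 2: $347.98 +$5.92 interest = $353.90; pay $68.13 → $285.77
Installment 3: $285.77 +$4.86 interest = $290.63; pay $67.07 → $223.56
Installment 4: $223.56 +$3.80 interest = $227.36; pay $66.01 → $161.35
Installment 5: $161.35 +$2.74 interest = $164.09; pay $64.95 → $99.14
Installment 6: $99.14 +$1.69 interest = $100.83; pay $63.90 → $36.93
Installment 7: $36.93 +$0.63 interest = $37.56; pay $37.56 → $0.00
Total paid: $436.80

$436.80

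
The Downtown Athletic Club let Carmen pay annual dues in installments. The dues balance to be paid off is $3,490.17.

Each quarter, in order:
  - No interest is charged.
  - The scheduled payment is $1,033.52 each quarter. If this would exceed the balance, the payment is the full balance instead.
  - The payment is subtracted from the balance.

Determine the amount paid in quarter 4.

$389.61

# | Opening | Payment | End bal
1 | $3,490.17 | $1,033.52 | $2,456.65
2 | $2,456.65 | $1,033.52 | $1,423.13
3 | $1,423.13 | $1,033.52 | $389.61
4 | $389.61 | $389.61 | $0.00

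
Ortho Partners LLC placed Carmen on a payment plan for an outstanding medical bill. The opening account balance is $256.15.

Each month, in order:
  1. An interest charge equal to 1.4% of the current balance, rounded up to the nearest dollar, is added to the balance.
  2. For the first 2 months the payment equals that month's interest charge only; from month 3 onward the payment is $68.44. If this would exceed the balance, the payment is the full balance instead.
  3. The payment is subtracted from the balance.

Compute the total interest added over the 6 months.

Month 1: $256.15 +$4.00 interest = $260.15; pay $4.00 → $256.15
Month 2: $256.15 +$4.00 interest = $260.15; pay $4.00 → $256.15
Month 3: $256.15 +$4.00 interest = $260.15; pay $68.44 → $191.71
Month 4: $191.71 +$3.00 interest = $194.71; pay $68.44 → $126.27
Month 5: $126.27 +$2.00 interest = $128.27; pay $68.44 → $59.83
Month 6: $59.83 +$1.00 interest = $60.83; pay $60.83 → $0.00
Total interest: $4.00 + $4.00 + $4.00 + $3.00 + $2.00 + $1.00 = $18.00

$18.00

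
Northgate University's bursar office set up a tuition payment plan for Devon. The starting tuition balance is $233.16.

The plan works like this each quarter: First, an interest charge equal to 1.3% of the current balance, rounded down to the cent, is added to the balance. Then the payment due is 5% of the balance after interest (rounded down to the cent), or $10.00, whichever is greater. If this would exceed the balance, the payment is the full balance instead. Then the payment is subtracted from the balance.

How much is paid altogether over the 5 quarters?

$54.73

Quarter 1: $233.16 +$3.03 interest = $236.19; pay $11.80 → $224.39
Quarter 2: $224.39 +$2.91 interest = $227.30; pay $11.36 → $215.94
Quarter 3: $215.94 +$2.80 interest = $218.74; pay $10.93 → $207.81
Quarter 4: $207.81 +$2.70 interest = $210.51; pay $10.52 → $199.99
Quarter 5: $199.99 +$2.59 interest = $202.58; pay $10.12 → $192.46
Total paid: $54.73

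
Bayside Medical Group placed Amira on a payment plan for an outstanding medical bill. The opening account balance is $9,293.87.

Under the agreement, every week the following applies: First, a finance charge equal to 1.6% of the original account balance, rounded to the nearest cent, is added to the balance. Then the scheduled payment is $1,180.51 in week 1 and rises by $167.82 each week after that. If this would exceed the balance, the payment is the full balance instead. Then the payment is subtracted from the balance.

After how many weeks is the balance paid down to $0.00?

Week 1: opening $9,293.87; interest $148.70 → $9,442.57; payment $1,180.51; balance $8,262.06
Week 2: opening $8,262.06; interest $148.70 → $8,410.76; payment $1,348.33; balance $7,062.43
Week 3: opening $7,062.43; interest $148.70 → $7,211.13; payment $1,516.15; balance $5,694.98
Week 4: opening $5,694.98; interest $148.70 → $5,843.68; payment $1,683.97; balance $4,159.71
Week 5: opening $4,159.71; interest $148.70 → $4,308.41; payment $1,851.79; balance $2,456.62
Week 6: opening $2,456.62; interest $148.70 → $2,605.32; payment $2,019.61; balance $585.71
Week 7: opening $585.71; interest $148.70 → $734.41; payment $734.41; balance $0.00
Balance reaches $0.00 in week 7.

7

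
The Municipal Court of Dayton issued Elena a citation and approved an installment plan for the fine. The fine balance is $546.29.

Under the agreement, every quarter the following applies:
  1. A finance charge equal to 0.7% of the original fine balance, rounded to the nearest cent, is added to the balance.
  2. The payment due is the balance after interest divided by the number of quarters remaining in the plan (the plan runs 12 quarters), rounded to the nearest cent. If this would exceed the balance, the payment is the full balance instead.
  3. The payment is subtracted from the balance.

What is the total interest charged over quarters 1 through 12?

$45.84

Quarter 1: opening $546.29; interest $3.82 → $550.11; payment $45.84; balance $504.27
Quarter 2: opening $504.27; interest $3.82 → $508.09; payment $46.19; balance $461.90
Quarter 3: opening $461.90; interest $3.82 → $465.72; payment $46.57; balance $419.15
Quarter 4: opening $419.15; interest $3.82 → $422.97; payment $47.00; balance $375.97
Quarter 5: opening $375.97; interest $3.82 → $379.79; payment $47.47; balance $332.32
Quarter 6: opening $332.32; interest $3.82 → $336.14; payment $48.02; balance $288.12
Quarter 7: opening $288.12; interest $3.82 → $291.94; payment $48.66; balance $243.28
Quarter 8: opening $243.28; interest $3.82 → $247.10; payment $49.42; balance $197.68
Quarter 9: opening $197.68; interest $3.82 → $201.50; payment $50.38; balance $151.12
Quarter 10: opening $151.12; interest $3.82 → $154.94; payment $51.65; balance $103.29
Quarter 11: opening $103.29; interest $3.82 → $107.11; payment $53.56; balance $53.55
Quarter 12: opening $53.55; interest $3.82 → $57.37; payment $57.37; balance $0.00
Total interest: $3.82 + $3.82 + $3.82 + $3.82 + $3.82 + $3.82 + $3.82 + $3.82 + $3.82 + $3.82 + $3.82 + $3.82 = $45.84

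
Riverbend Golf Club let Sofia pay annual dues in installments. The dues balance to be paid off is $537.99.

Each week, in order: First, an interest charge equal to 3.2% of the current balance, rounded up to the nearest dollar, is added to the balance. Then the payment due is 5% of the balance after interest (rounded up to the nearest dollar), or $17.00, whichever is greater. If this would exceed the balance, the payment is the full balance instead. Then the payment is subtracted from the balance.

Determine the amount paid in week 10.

Week 1: opening $537.99; interest $18.00 → $555.99; payment $28.00; balance $527.99
Week 2: opening $527.99; interest $17.00 → $544.99; payment $28.00; balance $516.99
Week 3: opening $516.99; interest $17.00 → $533.99; payment $27.00; balance $506.99
Week 4: opening $506.99; interest $17.00 → $523.99; payment $27.00; balance $496.99
Week 5: opening $496.99; interest $16.00 → $512.99; payment $26.00; balance $486.99
Week 6: opening $486.99; interest $16.00 → $502.99; payment $26.00; balance $476.99
Week 7: opening $476.99; interest $16.00 → $492.99; payment $25.00; balance $467.99
Week 8: opening $467.99; interest $15.00 → $482.99; payment $25.00; balance $457.99
Week 9: opening $457.99; interest $15.00 → $472.99; payment $24.00; balance $448.99
Week 10: opening $448.99; interest $15.00 → $463.99; payment $24.00; balance $439.99

$24.00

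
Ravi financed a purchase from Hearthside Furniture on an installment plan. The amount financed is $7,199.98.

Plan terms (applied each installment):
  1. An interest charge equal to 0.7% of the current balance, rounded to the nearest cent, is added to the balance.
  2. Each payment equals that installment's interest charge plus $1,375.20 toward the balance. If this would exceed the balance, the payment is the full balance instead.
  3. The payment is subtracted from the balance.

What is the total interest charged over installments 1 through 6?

Installment 1: opening $7,199.98; interest $50.40 → $7,250.38; payment $1,425.60; balance $5,824.78
Installment 2: opening $5,824.78; interest $40.77 → $5,865.55; payment $1,415.97; balance $4,449.58
Installment 3: opening $4,449.58; interest $31.15 → $4,480.73; payment $1,406.35; balance $3,074.38
Installment 4: opening $3,074.38; interest $21.52 → $3,095.90; payment $1,396.72; balance $1,699.18
Installment 5: opening $1,699.18; interest $11.89 → $1,711.07; payment $1,387.09; balance $323.98
Installment 6: opening $323.98; interest $2.27 → $326.25; payment $326.25; balance $0.00
Total interest: $50.40 + $40.77 + $31.15 + $21.52 + $11.89 + $2.27 = $158.00

$158.00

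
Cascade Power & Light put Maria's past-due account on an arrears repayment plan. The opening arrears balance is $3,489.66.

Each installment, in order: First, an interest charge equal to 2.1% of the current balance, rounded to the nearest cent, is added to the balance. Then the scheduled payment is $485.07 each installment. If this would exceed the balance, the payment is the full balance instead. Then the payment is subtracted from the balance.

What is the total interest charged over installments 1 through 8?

Installment 1: $3,489.66 +$73.28 interest = $3,562.94; pay $485.07 → $3,077.87
Installment 2: $3,077.87 +$64.64 interest = $3,142.51; pay $485.07 → $2,657.44
Installment 3: $2,657.44 +$55.81 interest = $2,713.25; pay $485.07 → $2,228.18
Installment 4: $2,228.18 +$46.79 interest = $2,274.97; pay $485.07 → $1,789.90
Installment 5: $1,789.90 +$37.59 interest = $1,827.49; pay $485.07 → $1,342.42
Installment 6: $1,342.42 +$28.19 interest = $1,370.61; pay $485.07 → $885.54
Installment 7: $885.54 +$18.60 interest = $904.14; pay $485.07 → $419.07
Installment 8: $419.07 +$8.80 interest = $427.87; pay $427.87 → $0.00
Total interest: $73.28 + $64.64 + $55.81 + $46.79 + $37.59 + $28.19 + $18.60 + $8.80 = $333.70

$333.70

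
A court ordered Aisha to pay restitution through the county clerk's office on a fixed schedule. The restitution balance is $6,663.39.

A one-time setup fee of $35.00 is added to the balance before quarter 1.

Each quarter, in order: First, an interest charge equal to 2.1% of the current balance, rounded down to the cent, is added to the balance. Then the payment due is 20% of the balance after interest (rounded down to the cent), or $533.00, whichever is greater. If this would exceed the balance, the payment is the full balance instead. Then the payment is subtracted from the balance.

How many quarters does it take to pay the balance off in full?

10

Quarter 1: opening $6,698.39; interest $140.66 → $6,839.05; payment $1,367.81; balance $5,471.24
Quarter 2: opening $5,471.24; interest $114.89 → $5,586.13; payment $1,117.22; balance $4,468.91
Quarter 3: opening $4,468.91; interest $93.84 → $4,562.75; payment $912.55; balance $3,650.20
Quarter 4: opening $3,650.20; interest $76.65 → $3,726.85; payment $745.37; balance $2,981.48
Quarter 5: opening $2,981.48; interest $62.61 → $3,044.09; payment $608.81; balance $2,435.28
Quarter 6: opening $2,435.28; interest $51.14 → $2,486.42; payment $533.00; balance $1,953.42
Quarter 7: opening $1,953.42; interest $41.02 → $1,994.44; payment $533.00; balance $1,461.44
Quarter 8: opening $1,461.44; interest $30.69 → $1,492.13; payment $533.00; balance $959.13
Quarter 9: opening $959.13; interest $20.14 → $979.27; payment $533.00; balance $446.27
Quarter 10: opening $446.27; interest $9.37 → $455.64; payment $455.64; balance $0.00
Balance reaches $0.00 in quarter 10.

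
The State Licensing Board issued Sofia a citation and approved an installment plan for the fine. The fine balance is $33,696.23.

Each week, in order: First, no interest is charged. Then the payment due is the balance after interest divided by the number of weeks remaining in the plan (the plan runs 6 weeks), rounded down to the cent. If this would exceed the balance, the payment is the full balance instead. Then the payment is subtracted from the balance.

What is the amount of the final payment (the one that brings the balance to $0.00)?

# | Opening | Payment | End bal
1 | $33,696.23 | $5,616.03 | $28,080.20
2 | $28,080.20 | $5,616.04 | $22,464.16
3 | $22,464.16 | $5,616.04 | $16,848.12
4 | $16,848.12 | $5,616.04 | $11,232.08
5 | $11,232.08 | $5,616.04 | $5,616.04
6 | $5,616.04 | $5,616.04 | $0.00

$5,616.04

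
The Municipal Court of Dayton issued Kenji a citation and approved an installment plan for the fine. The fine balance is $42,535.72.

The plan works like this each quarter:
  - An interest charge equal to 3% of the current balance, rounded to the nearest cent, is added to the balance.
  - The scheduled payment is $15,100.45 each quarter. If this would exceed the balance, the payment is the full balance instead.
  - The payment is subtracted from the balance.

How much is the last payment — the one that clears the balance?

$14,906.40

Quarter 1: opening $42,535.72; interest $1,276.07 → $43,811.79; payment $15,100.45; balance $28,711.34
Quarter 2: opening $28,711.34; interest $861.34 → $29,572.68; payment $15,100.45; balance $14,472.23
Quarter 3: opening $14,472.23; interest $434.17 → $14,906.40; payment $14,906.40; balance $0.00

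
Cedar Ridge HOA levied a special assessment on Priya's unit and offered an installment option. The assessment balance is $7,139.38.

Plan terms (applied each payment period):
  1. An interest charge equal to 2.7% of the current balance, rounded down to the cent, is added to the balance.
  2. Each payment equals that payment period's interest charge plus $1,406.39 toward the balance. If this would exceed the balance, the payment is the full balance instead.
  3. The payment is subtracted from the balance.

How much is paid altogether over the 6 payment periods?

Payment period 1: opening $7,139.38; interest $192.76 → $7,332.14; payment $1,599.15; balance $5,732.99
Payment period 2: opening $5,732.99; interest $154.79 → $5,887.78; payment $1,561.18; balance $4,326.60
Payment period 3: opening $4,326.60; interest $116.81 → $4,443.41; payment $1,523.20; balance $2,920.21
Payment period 4: opening $2,920.21; interest $78.84 → $2,999.05; payment $1,485.23; balance $1,513.82
Payment period 5: opening $1,513.82; interest $40.87 → $1,554.69; payment $1,447.26; balance $107.43
Payment period 6: opening $107.43; interest $2.90 → $110.33; payment $110.33; balance $0.00
Total paid: $7,726.35

$7,726.35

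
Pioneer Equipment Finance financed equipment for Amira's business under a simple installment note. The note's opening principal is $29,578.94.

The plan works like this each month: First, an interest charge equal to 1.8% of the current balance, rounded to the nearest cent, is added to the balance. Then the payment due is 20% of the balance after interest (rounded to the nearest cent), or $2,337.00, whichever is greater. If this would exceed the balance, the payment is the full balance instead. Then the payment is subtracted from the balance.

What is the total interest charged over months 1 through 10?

$2,401.31

Month 1: $29,578.94 +$532.42 interest = $30,111.36; pay $6,022.27 → $24,089.09
Month 2: $24,089.09 +$433.60 interest = $24,522.69; pay $4,904.54 → $19,618.15
Month 3: $19,618.15 +$353.13 interest = $19,971.28; pay $3,994.26 → $15,977.02
Month 4: $15,977.02 +$287.59 interest = $16,264.61; pay $3,252.92 → $13,011.69
Month 5: $13,011.69 +$234.21 interest = $13,245.90; pay $2,649.18 → $10,596.72
Month 6: $10,596.72 +$190.74 interest = $10,787.46; pay $2,337.00 → $8,450.46
Month 7: $8,450.46 +$152.11 interest = $8,602.57; pay $2,337.00 → $6,265.57
Month 8: $6,265.57 +$112.78 interest = $6,378.35; pay $2,337.00 → $4,041.35
Month 9: $4,041.35 +$72.74 interest = $4,114.09; pay $2,337.00 → $1,777.09
Month 10: $1,777.09 +$31.99 interest = $1,809.08; pay $1,809.08 → $0.00
Total interest: $532.42 + $433.60 + $353.13 + $287.59 + $234.21 + $190.74 + $152.11 + $112.78 + $72.74 + $31.99 = $2,401.31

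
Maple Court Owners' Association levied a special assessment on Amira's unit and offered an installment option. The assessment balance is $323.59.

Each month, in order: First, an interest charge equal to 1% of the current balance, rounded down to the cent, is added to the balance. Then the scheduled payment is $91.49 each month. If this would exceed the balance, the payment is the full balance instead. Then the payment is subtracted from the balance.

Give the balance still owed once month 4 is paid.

Month 1: $323.59 +$3.23 interest = $326.82; pay $91.49 → $235.33
Month 2: $235.33 +$2.35 interest = $237.68; pay $91.49 → $146.19
Month 3: $146.19 +$1.46 interest = $147.65; pay $91.49 → $56.16
Month 4: $56.16 +$0.56 interest = $56.72; pay $56.72 → $0.00

$0.00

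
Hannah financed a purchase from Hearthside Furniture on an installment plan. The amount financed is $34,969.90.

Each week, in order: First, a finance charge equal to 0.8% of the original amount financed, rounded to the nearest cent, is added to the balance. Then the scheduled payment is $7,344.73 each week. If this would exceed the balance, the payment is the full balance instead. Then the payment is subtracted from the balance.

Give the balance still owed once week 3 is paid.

$13,774.99

Week 1: $34,969.90 +$279.76 interest = $35,249.66; pay $7,344.73 → $27,904.93
Week 2: $27,904.93 +$279.76 interest = $28,184.69; pay $7,344.73 → $20,839.96
Week 3: $20,839.96 +$279.76 interest = $21,119.72; pay $7,344.73 → $13,774.99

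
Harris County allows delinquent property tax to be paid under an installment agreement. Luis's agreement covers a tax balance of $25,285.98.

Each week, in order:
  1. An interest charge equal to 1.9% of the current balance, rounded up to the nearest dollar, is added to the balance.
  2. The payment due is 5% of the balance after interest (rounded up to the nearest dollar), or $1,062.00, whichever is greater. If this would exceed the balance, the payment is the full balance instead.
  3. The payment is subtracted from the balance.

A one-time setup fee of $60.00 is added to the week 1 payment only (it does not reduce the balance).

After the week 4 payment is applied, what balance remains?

# | Opening | Interest | Payment | Fee | End bal
1 | $25,285.98 | $481.00 | $1,289.00 | $60.00 | $24,477.98
2 | $24,477.98 | $466.00 | $1,248.00 | — | $23,695.98
3 | $23,695.98 | $451.00 | $1,208.00 | — | $22,938.98
4 | $22,938.98 | $436.00 | $1,169.00 | — | $22,205.98

$22,205.98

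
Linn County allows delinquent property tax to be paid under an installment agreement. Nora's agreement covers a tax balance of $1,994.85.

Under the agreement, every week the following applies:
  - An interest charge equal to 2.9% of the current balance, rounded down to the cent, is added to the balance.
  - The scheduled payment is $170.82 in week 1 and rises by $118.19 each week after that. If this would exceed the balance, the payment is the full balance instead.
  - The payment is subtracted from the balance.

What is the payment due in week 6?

# | Opening | Interest | Payment | End bal
1 | $1,994.85 | $57.85 | $170.82 | $1,881.88
2 | $1,881.88 | $54.57 | $289.01 | $1,647.44
3 | $1,647.44 | $47.77 | $407.20 | $1,288.01
4 | $1,288.01 | $37.35 | $525.39 | $799.97
5 | $799.97 | $23.19 | $643.58 | $179.58
6 | $179.58 | $5.20 | $184.78 | $0.00

$184.78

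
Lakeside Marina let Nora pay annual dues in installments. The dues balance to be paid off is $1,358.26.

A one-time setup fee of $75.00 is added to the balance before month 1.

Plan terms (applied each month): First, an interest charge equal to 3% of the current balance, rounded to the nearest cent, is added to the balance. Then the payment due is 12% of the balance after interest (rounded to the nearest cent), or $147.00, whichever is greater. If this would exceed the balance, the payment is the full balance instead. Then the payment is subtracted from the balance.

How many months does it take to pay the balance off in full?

12

# | Opening | Interest | Payment | End bal
1 | $1,433.26 | $43.00 | $177.15 | $1,299.11
2 | $1,299.11 | $38.97 | $160.57 | $1,177.51
3 | $1,177.51 | $35.33 | $147.00 | $1,065.84
4 | $1,065.84 | $31.98 | $147.00 | $950.82
5 | $950.82 | $28.52 | $147.00 | $832.34
6 | $832.34 | $24.97 | $147.00 | $710.31
7 | $710.31 | $21.31 | $147.00 | $584.62
8 | $584.62 | $17.54 | $147.00 | $455.16
9 | $455.16 | $13.65 | $147.00 | $321.81
10 | $321.81 | $9.65 | $147.00 | $184.46
11 | $184.46 | $5.53 | $147.00 | $42.99
12 | $42.99 | $1.29 | $44.28 | $0.00
Balance reaches $0.00 in month 12.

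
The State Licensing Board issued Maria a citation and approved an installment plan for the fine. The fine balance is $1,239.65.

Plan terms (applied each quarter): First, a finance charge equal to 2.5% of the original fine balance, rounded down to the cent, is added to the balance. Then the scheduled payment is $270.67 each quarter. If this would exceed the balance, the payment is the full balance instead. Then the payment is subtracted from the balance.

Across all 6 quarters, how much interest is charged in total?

Quarter 1: opening $1,239.65; interest $30.99 → $1,270.64; payment $270.67; balance $999.97
Quarter 2: opening $999.97; interest $30.99 → $1,030.96; payment $270.67; balance $760.29
Quarter 3: opening $760.29; interest $30.99 → $791.28; payment $270.67; balance $520.61
Quarter 4: opening $520.61; interest $30.99 → $551.60; payment $270.67; balance $280.93
Quarter 5: opening $280.93; interest $30.99 → $311.92; payment $270.67; balance $41.25
Quarter 6: opening $41.25; interest $30.99 → $72.24; payment $72.24; balance $0.00
Total interest: $30.99 + $30.99 + $30.99 + $30.99 + $30.99 + $30.99 = $185.94

$185.94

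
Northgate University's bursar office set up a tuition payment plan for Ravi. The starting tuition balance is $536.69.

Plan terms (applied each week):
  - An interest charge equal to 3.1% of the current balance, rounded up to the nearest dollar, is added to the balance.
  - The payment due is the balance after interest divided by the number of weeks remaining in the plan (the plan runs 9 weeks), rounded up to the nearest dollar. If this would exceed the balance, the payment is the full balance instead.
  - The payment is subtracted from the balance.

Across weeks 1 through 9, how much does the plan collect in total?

$631.69

Week 1: $536.69 +$17.00 interest = $553.69; pay $62.00 → $491.69
Week 2: $491.69 +$16.00 interest = $507.69; pay $64.00 → $443.69
Week 3: $443.69 +$14.00 interest = $457.69; pay $66.00 → $391.69
Week 4: $391.69 +$13.00 interest = $404.69; pay $68.00 → $336.69
Week 5: $336.69 +$11.00 interest = $347.69; pay $70.00 → $277.69
Week 6: $277.69 +$9.00 interest = $286.69; pay $72.00 → $214.69
Week 7: $214.69 +$7.00 interest = $221.69; pay $74.00 → $147.69
Week 8: $147.69 +$5.00 interest = $152.69; pay $77.00 → $75.69
Week 9: $75.69 +$3.00 interest = $78.69; pay $78.69 → $0.00
Total paid: $631.69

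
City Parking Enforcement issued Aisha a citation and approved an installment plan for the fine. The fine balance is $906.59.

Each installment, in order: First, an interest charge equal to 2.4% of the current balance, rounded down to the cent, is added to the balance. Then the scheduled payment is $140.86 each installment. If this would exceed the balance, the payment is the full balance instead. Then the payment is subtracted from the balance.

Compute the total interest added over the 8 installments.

# | Opening | Interest | Payment | End bal
1 | $906.59 | $21.75 | $140.86 | $787.48
2 | $787.48 | $18.89 | $140.86 | $665.51
3 | $665.51 | $15.97 | $140.86 | $540.62
4 | $540.62 | $12.97 | $140.86 | $412.73
5 | $412.73 | $9.90 | $140.86 | $281.77
6 | $281.77 | $6.76 | $140.86 | $147.67
7 | $147.67 | $3.54 | $140.86 | $10.35
8 | $10.35 | $0.24 | $10.59 | $0.00
Total interest: $21.75 + $18.89 + $15.97 + $12.97 + $9.90 + $6.76 + $3.54 + $0.24 = $90.02

$90.02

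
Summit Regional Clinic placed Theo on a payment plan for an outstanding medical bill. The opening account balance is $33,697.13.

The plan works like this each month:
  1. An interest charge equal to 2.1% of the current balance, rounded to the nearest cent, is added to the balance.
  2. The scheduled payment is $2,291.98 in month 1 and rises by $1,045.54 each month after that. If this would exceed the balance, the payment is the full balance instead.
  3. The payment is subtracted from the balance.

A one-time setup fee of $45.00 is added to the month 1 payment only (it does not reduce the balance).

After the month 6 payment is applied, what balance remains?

# | Opening | Interest | Payment | Fee | End bal
1 | $33,697.13 | $707.64 | $2,291.98 | $45.00 | $32,112.79
2 | $32,112.79 | $674.37 | $3,337.52 | — | $29,449.64
3 | $29,449.64 | $618.44 | $4,383.06 | — | $25,685.02
4 | $25,685.02 | $539.39 | $5,428.60 | — | $20,795.81
5 | $20,795.81 | $436.71 | $6,474.14 | — | $14,758.38
6 | $14,758.38 | $309.93 | $7,519.68 | — | $7,548.63

$7,548.63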